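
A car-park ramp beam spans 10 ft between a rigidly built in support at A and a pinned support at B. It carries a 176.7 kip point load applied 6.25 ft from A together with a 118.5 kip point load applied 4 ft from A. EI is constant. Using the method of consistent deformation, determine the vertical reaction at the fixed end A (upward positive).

Remove the prop at B; the released (primary) structure is a cantilever built in at A.
Downward deflection at the released point B due to the loads:
  point load 176.7 at a = 6.25: Pa²(3L − a)/(6EI) = 27322/EI
  point load 118.5 at a = 4: Pa²(3L − a)/(6EI) = 8216/EI
  δ_0 = 35538/EI
Tip deflection under a unit load at B: L³/(3EI) = 333.3/EI.
The prop prevents deflection at B: R_B = δ_0/δ_{BB} = 35538/333.3 = 106.6 kip.
Vertical equilibrium: R_A = ΣP − R_B = 295.2 − 106.6 = 188.6 kip.

R_A = 188.6 kip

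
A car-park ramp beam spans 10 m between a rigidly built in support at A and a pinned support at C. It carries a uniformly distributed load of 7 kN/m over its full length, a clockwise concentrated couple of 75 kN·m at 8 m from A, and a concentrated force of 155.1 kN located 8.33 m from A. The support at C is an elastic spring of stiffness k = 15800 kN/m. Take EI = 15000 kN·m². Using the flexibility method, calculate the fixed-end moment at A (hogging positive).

Take the reaction at C as the redundant and release it; the primary structure is a cantilever fixed at A.
Primary-structure tip deflection at C by superposition:
  UDL 7: wL⁴/(8EI) = 8750/EI
  clockwise couple 75 at a = 8: M₀a(2L − a)/(2EI) = 3600/EI
  point load 155.1 at a = 8.33: Pa²(3L − a)/(6EI) = 38870/EI
  δ_0 = 51220/EI
Tip deflection under a unit load at C: L³/(3EI) = 333.3/EI.
With EI = 15000 kN·m²: δ_0 = 3.4146 m and δ_{CC} = 0.022222 m/kN.
Compatibility — the spring shortens by R_C/k under the reaction it provides: δ_0 − R_C·δ_{CC} = R_C/k. With 1/k = 0.000063 m/kN, R_C = δ_0 / (δ_{CC} + 1/k) = 3.4146 / (0.022222 + 0.000063) = 153.2 kN.
Moment equilibrium about A: M_A = Σ(load moments about A) − R_C·L = 1717 − 153.2×10 = 184.8 kN·m.

M_A = 184.8 kN·m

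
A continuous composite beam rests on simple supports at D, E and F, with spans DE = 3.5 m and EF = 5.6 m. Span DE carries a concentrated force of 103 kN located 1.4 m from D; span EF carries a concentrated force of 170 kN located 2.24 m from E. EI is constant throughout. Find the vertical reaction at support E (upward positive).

Release continuity at E by inserting a hinge; the redundant is the internal moment M_E. The primary structure is two simply-supported spans DE and EF.
End slopes at the hinge E, treating each span as simply supported:
  span DE: point load 103 at a = 1.4: Pab(L + a)/(6LEI) = 70.66/EI
  span EF: point load 170 at a = 2.24: Pab(L + b)/(6LEI) = 341.2/EI
  relative rotation θ_0 = (70.66 + 341.2)/EI = 411.9/EI
A unit hogging moment at E produces rotation L₁/(3EI) + L₂/(3EI) = 3.033/EI.
Slope continuity at E: θ_0 = M_E·3.033/EI, so M_E = 411.9/3.033 = 135.8 kN·m (hogging).
Span DE, ΣM about D with M_E applied at E: R_E^{DE}·3.5 = 144.2 + 135.8, so R_E^{DE} = 79.99 kN and R_D = 103 − 79.99 = 23.01 kN.
Span EF, ΣM about F: R_E^{EF}·5.6 = 571.2 + 135.8, so R_E^{EF} = 126.2 kN and R_F = 170 − 126.2 = 43.75 kN.
R_E = 79.99 + 126.2 = 206.2 kN.

R_E = 206.2 kN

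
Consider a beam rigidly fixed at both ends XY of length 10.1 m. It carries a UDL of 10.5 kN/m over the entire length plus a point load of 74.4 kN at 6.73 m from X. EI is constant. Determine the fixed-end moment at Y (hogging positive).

M_Y = 200.6 kN·m

Take the two fixed-end moments M_X, M_Y as redundants; the released structure is the simple span XY.
Simple-span end rotations at X and Y under the given loads:
  at X: UDL 10.5: wL³/(24EI) = 450.8/EI
  at Y: UDL 10.5: wL³/(24EI) = 450.8/EI
  at X: point load 74.4 at a = 6.73: Pab(L + b)/(6LEI) = 375.1/EI
  at Y: point load 74.4 at a = 6.73: Pab(L + a)/(6LEI) = 468.6/EI
  θ_X0 = 825.8/EI,  θ_Y0 = 919.4/EI
Flexibility coefficients: a unit moment at one end gives L/(3EI) there and L/(6EI) at the far end, so f₁₁ = f₂₂ = 3.367/EI and f₁₂ = f₂₁ = 1.683/EI.
Compatibility — zero rotation at each built-in end:
  3.367 M_X + 1.683 M_Y = 825.8
  1.683 M_X + 3.367 M_Y = 919.4
Solving the pair gives M_X = 145 kN·m and M_Y = 200.6 kN·m (hogging).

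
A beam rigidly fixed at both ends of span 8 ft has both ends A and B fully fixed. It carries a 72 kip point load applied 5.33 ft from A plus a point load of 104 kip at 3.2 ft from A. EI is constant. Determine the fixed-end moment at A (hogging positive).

Take the two fixed-end moments M_A, M_B as redundants; the released structure is the simple span AB.
On the primary (simply-supported) span, the end slopes from the loading are:
  at A: point load 72 at a = 5.33: Pab(L + b)/(6LEI) = 227.8/EI
  at B: point load 72 at a = 5.33: Pab(L + a)/(6LEI) = 284.6/EI
  at A: point load 104 at a = 3.2: Pab(L + b)/(6LEI) = 426/EI
  at B: point load 104 at a = 3.2: Pab(L + a)/(6LEI) = 372.7/EI
  θ_A0 = 653.8/EI,  θ_B0 = 657.3/EI
Flexibility coefficients: a unit moment at one end gives L/(3EI) there and L/(6EI) at the far end, so f₁₁ = f₂₂ = 2.667/EI and f₁₂ = f₂₁ = 1.333/EI.
Compatibility — zero rotation at each built-in end:
  2.667 M_A + 1.333 M_B = 653.8
  1.333 M_A + 2.667 M_B = 657.3
Solving the pair gives M_A = 162.6 kip·ft and M_B = 165.2 kip·ft (hogging).

M_A = 162.6 kip·ft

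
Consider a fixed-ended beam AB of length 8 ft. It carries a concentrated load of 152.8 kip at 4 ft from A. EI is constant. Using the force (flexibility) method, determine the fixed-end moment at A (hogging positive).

Release both end moments; the primary structure is a simply-supported span AB with redundants M_A and M_B.
Simple-span end rotations at A and B under the given loads:
  at A: point load 152.8 at a = 4: Pab(L + b)/(6LEI) = 611.2/EI
  at B: point load 152.8 at a = 4: Pab(L + a)/(6LEI) = 611.2/EI
  θ_A0 = 611.2/EI,  θ_B0 = 611.2/EI
Flexibility coefficients: a unit moment at one end gives L/(3EI) there and L/(6EI) at the far end, so f₁₁ = f₂₂ = 2.667/EI and f₁₂ = f₂₁ = 1.333/EI.
Compatibility — zero rotation at each built-in end:
  2.667 M_A + 1.333 M_B = 611.2
  1.333 M_A + 2.667 M_B = 611.2
Solving the pair gives M_A = 152.8 kip·ft and M_B = 152.8 kip·ft (hogging).

M_A = 152.8 kip·ft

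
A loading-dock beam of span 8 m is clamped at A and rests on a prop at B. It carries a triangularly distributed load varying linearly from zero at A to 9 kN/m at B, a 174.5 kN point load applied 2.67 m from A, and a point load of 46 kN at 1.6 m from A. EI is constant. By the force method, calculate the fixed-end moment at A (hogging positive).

M_A = 345.2 kN·m

Choose R_B as the redundant. The primary structure is the cantilever fixed at A.
Downward deflection at the released point B due to the loads:
  triangular load, peak 9 at the free end: 11w₀L⁴/(120EI) = 3379/EI
  point load 174.5 at a = 2.67: Pa²(3L − a)/(6EI) = 4422/EI
  point load 46 at a = 1.6: Pa²(3L − a)/(6EI) = 439.6/EI
  δ_0 = 8241/EI
Flexibility coefficient — unit upward force at B: δ_{BB} = L³/(3EI) = 170.7/EI.
The prop prevents deflection at B: R_B = δ_0/δ_{BB} = 8241/170.7 = 48.29 kN.
Moment equilibrium about A: M_A = Σ(load moments about A) − R_B·L = 731.5 − 48.29×8 = 345.2 kN·m.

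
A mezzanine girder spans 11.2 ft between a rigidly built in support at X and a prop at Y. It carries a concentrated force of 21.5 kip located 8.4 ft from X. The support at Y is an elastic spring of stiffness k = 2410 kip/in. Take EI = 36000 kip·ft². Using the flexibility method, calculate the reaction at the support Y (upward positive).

Release the roller at Y. Primary structure: cantilever fixed at X.
Free-end deflection of the primary structure under the applied loading (downward +):
  point load 21.5 at a = 8.4: Pa²(3L − a)/(6EI) = 6372/EI
Tip deflection under a unit load at Y: L³/(3EI) = 468.3/EI.
With EI = 36000 kip·ft²: δ_0 = 0.17699 ft and δ_{YY} = 0.013009 ft/kip.
Compatibility — the spring shortens by R_Y/k under the reaction it provides: δ_0 − R_Y·δ_{YY} = R_Y/k. With 1/k = 1/(2410×12) ft/kip = 0.000035 ft/kip, R_Y = δ_0 / (δ_{YY} + 1/k) = 0.17699 / (0.013009 + 0.000035) = 13.57 kip.

R_Y = 13.57 kip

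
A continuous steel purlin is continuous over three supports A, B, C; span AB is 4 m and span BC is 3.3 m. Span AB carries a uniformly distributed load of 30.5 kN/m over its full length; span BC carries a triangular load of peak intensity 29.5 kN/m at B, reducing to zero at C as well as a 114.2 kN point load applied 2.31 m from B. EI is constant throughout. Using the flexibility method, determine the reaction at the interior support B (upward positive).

R_B = 164.4 kN

Take M_B as the redundant. Released structure: two simple spans AB and BC with a hinge at B.
End slopes at the hinge B, treating each span as simply supported:
  span AB: UDL 30.5: wL³/(24EI) = 81.33/EI
  span BC: triangular load, peak 29.5: w₀L³/(45EI) = 23.56/EI
  span BC: point load 114.2 at a = 2.31: Pab(L + b)/(6LEI) = 56.59/EI
  relative rotation θ_0 = (81.33 + 80.14)/EI = 161.5/EI
A unit hogging moment at B produces rotation L₁/(3EI) + L₂/(3EI) = 2.433/EI.
Compatibility: M_B·(L₁+L₂)/(3EI) = θ_0, giving M_B = 66.36 kN·m (hogging).
Span AB, ΣM about A with M_B applied at B: R_B^{AB}·4 = 244 + 66.36, so R_B^{AB} = 77.59 kN and R_A = 122 − 77.59 = 44.41 kN.
Span BC, ΣM about C: R_B^{BC}·3.3 = 220.1 + 66.36, so R_B^{BC} = 86.82 kN and R_C = 162.9 − 86.82 = 76.06 kN.
R_B = 77.59 + 86.82 = 164.4 kN.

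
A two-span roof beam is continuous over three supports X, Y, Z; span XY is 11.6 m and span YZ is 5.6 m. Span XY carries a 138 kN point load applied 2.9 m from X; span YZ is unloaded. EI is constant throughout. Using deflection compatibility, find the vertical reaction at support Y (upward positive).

R_Y = 68 kN

Insert a hinge at Y; M_Y is the redundant, and each span becomes simply supported.
End slopes at the hinge Y, treating each span as simply supported:
  span XY: point load 138 at a = 2.9: Pab(L + a)/(6LEI) = 725.4/EI
  relative rotation θ_0 = (725.4 + 0)/EI = 725.4/EI
A unit hogging moment at Y produces rotation L₁/(3EI) + L₂/(3EI) = 5.733/EI.
Compatibility: M_Y·(L₁+L₂)/(3EI) = θ_0, giving M_Y = 126.5 kN·m (hogging).
Span XY, ΣM about X with M_Y applied at Y: R_Y^{XY}·11.6 = 400.2 + 126.5, so R_Y^{XY} = 45.41 kN and R_X = 138 − 45.41 = 92.59 kN.
Span YZ, ΣM about Z: R_Y^{YZ}·5.6 = 0 + 126.5, so R_Y^{YZ} = 22.59 kN and R_Z = 0 − 22.59 = -22.59 kN.
R_Y = 45.41 + 22.59 = 68 kN.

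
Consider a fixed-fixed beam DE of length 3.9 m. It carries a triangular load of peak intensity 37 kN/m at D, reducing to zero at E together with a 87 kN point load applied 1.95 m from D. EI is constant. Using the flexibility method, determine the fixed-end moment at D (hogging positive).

Release both end moments; the primary structure is a simply-supported span DE with redundants M_D and M_E.
On the primary (simply-supported) span, the end slopes from the loading are:
  at D: triangular load, peak 37: w₀L³/(45EI) = 48.77/EI
  at E: triangular load, peak 37: 7w₀L³/(360EI) = 42.68/EI
  at D: point load 87 at a = 1.95: Pab(L + b)/(6LEI) = 82.7/EI
  at E: point load 87 at a = 1.95: Pab(L + a)/(6LEI) = 82.7/EI
  θ_D0 = 131.5/EI,  θ_E0 = 125.4/EI
Flexibility coefficients: a unit moment at one end gives L/(3EI) there and L/(6EI) at the far end, so f₁₁ = f₂₂ = 1.3/EI and f₁₂ = f₂₁ = 0.65/EI.
Compatibility — zero rotation at each built-in end:
  1.3 M_D + 0.65 M_E = 131.5
  0.65 M_D + 1.3 M_E = 125.4
Solving the pair gives M_D = 70.55 kN·m and M_E = 61.17 kN·m (hogging).

M_D = 70.55 kN·m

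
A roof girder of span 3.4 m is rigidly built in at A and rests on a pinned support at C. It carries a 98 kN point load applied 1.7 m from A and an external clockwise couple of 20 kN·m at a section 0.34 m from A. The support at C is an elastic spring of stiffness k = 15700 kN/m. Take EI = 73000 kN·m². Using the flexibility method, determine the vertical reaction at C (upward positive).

R_C = 23.84 kN

Remove the prop at C; the released (primary) structure is a cantilever built in at A.
Primary-structure tip deflection at C by superposition:
  point load 98 at a = 1.7: Pa²(3L − a)/(6EI) = 401.2/EI
  clockwise couple 20 at a = 0.34: M₀a(2L − a)/(2EI) = 21.96/EI
  δ_0 = 423.2/EI
Flexibility coefficient — unit upward force at C: δ_{CC} = L³/(3EI) = 13.1/EI.
With EI = 73000 kN·m²: δ_0 = 0.005797 m and δ_{CC} = 0.000179 m/kN.
Compatibility — the spring shortens by R_C/k under the reaction it provides: δ_0 − R_C·δ_{CC} = R_C/k. With 1/k = 0.000064 m/kN, R_C = δ_0 / (δ_{CC} + 1/k) = 0.005797 / (0.000179 + 0.000064) = 23.84 kN.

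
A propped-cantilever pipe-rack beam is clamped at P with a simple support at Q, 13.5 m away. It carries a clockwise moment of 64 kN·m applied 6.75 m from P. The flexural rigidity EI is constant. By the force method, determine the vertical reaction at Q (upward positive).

Remove the prop at Q; the released (primary) structure is a cantilever built in at P.
Primary-structure tip deflection at Q by superposition:
  clockwise couple 64 at a = 6.75: M₀a(2L − a)/(2EI) = 4374/EI
Tip deflection under a unit load at Q: L³/(3EI) = 820.1/EI.
The prop prevents deflection at Q: R_Q = δ_0/δ_{QQ} = 4374/820.1 = 5.333 kN.

R_Q = 5.333 kN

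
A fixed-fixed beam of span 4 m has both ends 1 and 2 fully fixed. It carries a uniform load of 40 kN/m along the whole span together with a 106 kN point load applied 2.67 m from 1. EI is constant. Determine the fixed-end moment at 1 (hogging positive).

Release both end moments; the primary structure is a simply-supported span 12 with redundants M_1 and M_2.
End rotations of the released simple span under the applied load (×1/EI):
  at 1: UDL 40: wL³/(24EI) = 106.7/EI
  at 2: UDL 40: wL³/(24EI) = 106.7/EI
  at 1: point load 106 at a = 2.67: Pab(L + b)/(6LEI) = 83.6/EI
  at 2: point load 106 at a = 2.67: Pab(L + a)/(6LEI) = 104.6/EI
  θ_10 = 190.3/EI,  θ_20 = 211.3/EI
Flexibility coefficients: a unit moment at one end gives L/(3EI) there and L/(6EI) at the far end, so f₁₁ = f₂₂ = 1.333/EI and f₁₂ = f₂₁ = 0.6667/EI.
Compatibility — zero rotation at each built-in end:
  1.333 M_1 + 0.6667 M_2 = 190.3
  0.6667 M_1 + 1.333 M_2 = 211.3
Solving the pair gives M_1 = 84.62 kN·m and M_2 = 116.1 kN·m (hogging).

M_1 = 84.62 kN·m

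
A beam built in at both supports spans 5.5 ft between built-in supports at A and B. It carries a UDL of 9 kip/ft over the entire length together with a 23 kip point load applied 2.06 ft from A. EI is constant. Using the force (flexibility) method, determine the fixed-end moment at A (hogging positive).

Release both end moments; the primary structure is a simply-supported span AB with redundants M_A and M_B.
End rotations of the released simple span under the applied load (×1/EI):
  at A: UDL 9: wL³/(24EI) = 62.39/EI
  at B: UDL 9: wL³/(24EI) = 62.39/EI
  at A: point load 23 at a = 2.06: Pab(L + b)/(6LEI) = 44.15/EI
  at B: point load 23 at a = 2.06: Pab(L + a)/(6LEI) = 37.34/EI
  θ_A0 = 106.5/EI,  θ_B0 = 99.73/EI
Flexibility coefficients: a unit moment at one end gives L/(3EI) there and L/(6EI) at the far end, so f₁₁ = f₂₂ = 1.833/EI and f₁₂ = f₂₁ = 0.9167/EI.
Compatibility — zero rotation at each built-in end:
  1.833 M_A + 0.9167 M_B = 106.5
  0.9167 M_A + 1.833 M_B = 99.73
Solving the pair gives M_A = 41.22 kip·ft and M_B = 33.79 kip·ft (hogging).

M_A = 41.22 kip·ft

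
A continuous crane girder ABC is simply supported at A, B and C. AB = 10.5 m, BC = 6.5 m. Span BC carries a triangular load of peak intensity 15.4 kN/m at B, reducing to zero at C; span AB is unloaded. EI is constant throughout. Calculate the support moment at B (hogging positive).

M_B = 16.59 kN·m

Release continuity at B by inserting a hinge; the redundant is the internal moment M_B. The primary structure is two simply-supported spans AB and BC.
End slopes at the hinge B, treating each span as simply supported:
  span BC: triangular load, peak 15.4: w₀L³/(45EI) = 93.98/EI
  relative rotation θ_0 = (0 + 93.98)/EI = 93.98/EI
A unit hogging moment at B produces rotation L₁/(3EI) + L₂/(3EI) = 5.667/EI.
Slope continuity at B: θ_0 = M_B·5.667/EI, so M_B = 93.98/5.667 = 16.59 kN·m (hogging).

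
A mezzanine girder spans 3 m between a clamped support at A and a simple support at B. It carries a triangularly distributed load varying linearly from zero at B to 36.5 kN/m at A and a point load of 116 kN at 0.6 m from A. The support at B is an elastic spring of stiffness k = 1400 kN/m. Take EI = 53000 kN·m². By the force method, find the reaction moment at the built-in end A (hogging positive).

M_A = 114.3 kN·m

Choose R_B as the redundant. The primary structure is the cantilever fixed at A.
Free-end deflection of the primary structure under the applied loading (downward +):
  triangular load, peak 36.5 at the fixed end: w₀L⁴/(30EI) = 98.55/EI
  point load 116 at a = 0.6: Pa²(3L − a)/(6EI) = 58.46/EI
  δ_0 = 157/EI
Flexibility coefficient — unit upward force at B: δ_{BB} = L³/(3EI) = 9/EI.
With EI = 53000 kN·m²: δ_0 = 0.002963 m and δ_{BB} = 0.00017 m/kN.
Compatibility — the spring shortens by R_B/k under the reaction it provides: δ_0 − R_B·δ_{BB} = R_B/k. With 1/k = 0.000714 m/kN, R_B = δ_0 / (δ_{BB} + 1/k) = 0.002963 / (0.00017 + 0.000714) = 3.351 kN.
Moment equilibrium about A: M_A = Σ(load moments about A) − R_B·L = 124.3 − 3.351×3 = 114.3 kN·m.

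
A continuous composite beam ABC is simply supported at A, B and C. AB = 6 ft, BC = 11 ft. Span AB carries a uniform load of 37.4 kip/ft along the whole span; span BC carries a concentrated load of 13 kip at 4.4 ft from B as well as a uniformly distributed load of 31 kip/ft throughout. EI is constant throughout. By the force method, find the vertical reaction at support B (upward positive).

R_B = 388.5 kip

Release continuity at B by inserting a hinge; the redundant is the internal moment M_B. The primary structure is two simply-supported spans AB and BC.
End slopes at the hinge B, treating each span as simply supported:
  span AB: UDL 37.4: wL³/(24EI) = 336.6/EI
  span BC: point load 13 at a = 4.4: Pab(L + b)/(6LEI) = 100.7/EI
  span BC: UDL 31: wL³/(24EI) = 1719/EI
  relative rotation θ_0 = (336.6 + 1820)/EI = 2156/EI
A unit hogging moment at B produces rotation L₁/(3EI) + L₂/(3EI) = 5.667/EI.
Slope continuity at B: θ_0 = M_B·5.667/EI, so M_B = 2156/5.667 = 380.6 kip·ft (hogging).
Span AB, ΣM about A with M_B applied at B: R_B^{AB}·6 = 673.2 + 380.6, so R_B^{AB} = 175.6 kip and R_A = 224.4 − 175.6 = 48.77 kip.
Span BC, ΣM about C: R_B^{BC}·11 = 1961 + 380.6, so R_B^{BC} = 212.9 kip and R_C = 354 − 212.9 = 141.1 kip.
R_B = 175.6 + 212.9 = 388.5 kip.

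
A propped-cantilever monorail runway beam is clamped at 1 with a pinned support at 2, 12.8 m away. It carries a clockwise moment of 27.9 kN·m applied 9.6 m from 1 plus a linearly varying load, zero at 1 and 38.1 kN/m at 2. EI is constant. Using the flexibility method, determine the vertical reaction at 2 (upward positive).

Remove the prop at 2; the released (primary) structure is a cantilever built in at 1.
Primary-structure tip deflection at 2 by superposition:
  clockwise couple 27.9 at a = 9.6: M₀a(2L − a)/(2EI) = 2143/EI
  triangular load, peak 38.1 at the free end: 11w₀L⁴/(120EI) = 93751/EI
  δ_0 = 95894/EI
Flexibility coefficient — unit upward force at 2: δ_{22} = L³/(3EI) = 699.1/EI.
Compatibility at 2: δ_0 − R_2·δ_{22} = 0, so R_2 = 95894/699.1 = 137.2 kN.

R_2 = 137.2 kN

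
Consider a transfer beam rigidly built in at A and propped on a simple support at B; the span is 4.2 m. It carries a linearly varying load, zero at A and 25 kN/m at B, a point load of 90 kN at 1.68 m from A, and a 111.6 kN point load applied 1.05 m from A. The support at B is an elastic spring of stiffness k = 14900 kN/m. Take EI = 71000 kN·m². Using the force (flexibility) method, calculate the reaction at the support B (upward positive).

Choose R_B as the redundant. The primary structure is the cantilever fixed at A.
Downward deflection at the released point B due to the loads:
  triangular load, peak 25 at the free end: 11w₀L⁴/(120EI) = 713.1/EI
  point load 90 at a = 1.68: Pa²(3L − a)/(6EI) = 462.3/EI
  point load 111.6 at a = 1.05: Pa²(3L − a)/(6EI) = 236.9/EI
  δ_0 = 1412/EI
Tip deflection under a unit load at B: L³/(3EI) = 24.7/EI.
With EI = 71000 kN·m²: δ_0 = 0.019891 m and δ_{BB} = 0.000348 m/kN.
Compatibility — the spring shortens by R_B/k under the reaction it provides: δ_0 − R_B·δ_{BB} = R_B/k. With 1/k = 0.000067 m/kN, R_B = δ_0 / (δ_{BB} + 1/k) = 0.019891 / (0.000348 + 0.000067) = 47.94 kN.

R_B = 47.94 kN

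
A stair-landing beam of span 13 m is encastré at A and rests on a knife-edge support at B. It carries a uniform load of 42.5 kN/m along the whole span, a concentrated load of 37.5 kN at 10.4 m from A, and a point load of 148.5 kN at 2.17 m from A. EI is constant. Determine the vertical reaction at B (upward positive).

Remove the prop at B; the released (primary) structure is a cantilever built in at A.
Primary-structure tip deflection at B by superposition:
  UDL 42.5: wL⁴/(8EI) = 151730/EI
  point load 37.5 at a = 10.4: Pa²(3L − a)/(6EI) = 19334/EI
  point load 148.5 at a = 2.17: Pa²(3L − a)/(6EI) = 4292/EI
  δ_0 = 175356/EI
Tip deflection under a unit load at B: L³/(3EI) = 732.3/EI.
Compatibility at B: δ_0 − R_B·δ_{BB} = 0, so R_B = 175356/732.3 = 239.4 kN.

R_B = 239.4 kN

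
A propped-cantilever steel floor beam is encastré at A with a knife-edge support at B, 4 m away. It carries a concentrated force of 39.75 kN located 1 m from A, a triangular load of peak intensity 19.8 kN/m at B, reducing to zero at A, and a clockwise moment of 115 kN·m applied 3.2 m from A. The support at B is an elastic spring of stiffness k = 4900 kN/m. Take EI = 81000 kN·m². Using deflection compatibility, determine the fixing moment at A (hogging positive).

Choose R_B as the redundant. The primary structure is the cantilever fixed at A.
Deflection at B on the released cantilever, summing each load's contribution:
  point load 39.75 at a = 1: Pa²(3L − a)/(6EI) = 72.88/EI
  triangular load, peak 19.8 at the free end: 11w₀L⁴/(120EI) = 464.6/EI
  clockwise couple 115 at a = 3.2: M₀a(2L − a)/(2EI) = 883.2/EI
  δ_0 = 1421/EI
Flexibility coefficient — unit upward force at B: δ_{BB} = L³/(3EI) = 21.33/EI.
With EI = 81000 kN·m²: δ_0 = 0.01754 m and δ_{BB} = 0.000263 m/kN.
Compatibility — the spring shortens by R_B/k under the reaction it provides: δ_0 − R_B·δ_{BB} = R_B/k. With 1/k = 0.000204 m/kN, R_B = δ_0 / (δ_{BB} + 1/k) = 0.01754 / (0.000263 + 0.000204) = 37.52 kN.
Moment equilibrium about A: M_A = Σ(load moments about A) − R_B·L = 260.4 − 37.52×4 = 110.3 kN·m.

M_A = 110.3 kN·m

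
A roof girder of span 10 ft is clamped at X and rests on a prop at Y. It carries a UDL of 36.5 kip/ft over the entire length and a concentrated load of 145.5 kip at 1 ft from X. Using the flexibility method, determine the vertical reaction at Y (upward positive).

R_Y = 139 kip

Take the reaction at Y as the redundant and release it; the primary structure is a cantilever fixed at X.
Deflection at Y on the released cantilever, summing each load's contribution:
  UDL 36.5: wL⁴/(8EI) = 45625/EI
  point load 145.5 at a = 1: Pa²(3L − a)/(6EI) = 703.2/EI
  δ_0 = 46328/EI
Tip deflection under a unit load at Y: L³/(3EI) = 333.3/EI.
The prop prevents deflection at Y: R_Y = δ_0/δ_{YY} = 46328/333.3 = 139 kip.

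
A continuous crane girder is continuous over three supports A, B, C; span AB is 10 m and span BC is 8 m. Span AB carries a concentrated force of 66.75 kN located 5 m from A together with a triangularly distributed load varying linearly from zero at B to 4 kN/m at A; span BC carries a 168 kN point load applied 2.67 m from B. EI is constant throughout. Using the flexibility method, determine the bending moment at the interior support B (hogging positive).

Take M_B as the redundant. Released structure: two simple spans AB and BC with a hinge at B.
Discontinuity in slope at B on the released structure — sum the simple-span end rotations:
  span AB: point load 66.75 at a = 5: Pab(L + a)/(6LEI) = 417.2/EI
  span AB: triangular load, peak 4: 7w₀L³/(360EI) = 77.78/EI
  span BC: point load 168 at a = 2.67: Pab(L + b)/(6LEI) = 664/EI
  relative rotation θ_0 = (495 + 664)/EI = 1159/EI
A unit hogging moment at B produces rotation L₁/(3EI) + L₂/(3EI) = 6/EI.
Compatibility: M_B·(L₁+L₂)/(3EI) = θ_0, giving M_B = 193.2 kN·m (hogging).

M_B = 193.2 kN·m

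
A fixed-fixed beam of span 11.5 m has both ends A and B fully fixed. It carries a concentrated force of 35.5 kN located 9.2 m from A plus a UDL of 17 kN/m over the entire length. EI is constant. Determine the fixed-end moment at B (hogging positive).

Take the two fixed-end moments M_A, M_B as redundants; the released structure is the simple span AB.
End rotations of the released simple span under the applied load (×1/EI):
  at A: point load 35.5 at a = 9.2: Pab(L + b)/(6LEI) = 150.2/EI
  at B: point load 35.5 at a = 9.2: Pab(L + a)/(6LEI) = 225.4/EI
  at A: UDL 17: wL³/(24EI) = 1077/EI
  at B: UDL 17: wL³/(24EI) = 1077/EI
  θ_A0 = 1228/EI,  θ_B0 = 1303/EI
Flexibility coefficients: a unit moment at one end gives L/(3EI) there and L/(6EI) at the far end, so f₁₁ = f₂₂ = 3.833/EI and f₁₂ = f₂₁ = 1.917/EI.
Compatibility — zero rotation at each built-in end:
  3.833 M_A + 1.917 M_B = 1228
  1.917 M_A + 3.833 M_B = 1303
Solving the pair gives M_A = 200.4 kN·m and M_B = 239.6 kN·m (hogging).

M_B = 239.6 kN·m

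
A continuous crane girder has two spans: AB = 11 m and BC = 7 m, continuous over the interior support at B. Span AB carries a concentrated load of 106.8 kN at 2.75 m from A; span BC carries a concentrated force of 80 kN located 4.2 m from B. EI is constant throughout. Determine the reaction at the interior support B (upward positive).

R_B = 86.92 kN

Insert a hinge at B; M_B is the redundant, and each span becomes simply supported.
Rotations at B on the released spans (each span's end-slope, ×1/EI):
  span AB: point load 106.8 at a = 2.75: Pab(L + a)/(6LEI) = 504.8/EI
  span BC: point load 80 at a = 4.2: Pab(L + b)/(6LEI) = 219.5/EI
  relative rotation θ_0 = (504.8 + 219.5)/EI = 724.3/EI
A unit hogging moment at B produces rotation L₁/(3EI) + L₂/(3EI) = 6/EI.
Slope continuity at B: θ_0 = M_B·6/EI, so M_B = 724.3/6 = 120.7 kN·m (hogging).
Span AB, ΣM about A with M_B applied at B: R_B^{AB}·11 = 293.7 + 120.7, so R_B^{AB} = 37.67 kN and R_A = 106.8 − 37.67 = 69.13 kN.
Span BC, ΣM about C: R_B^{BC}·7 = 224 + 120.7, so R_B^{BC} = 49.25 kN and R_C = 80 − 49.25 = 30.75 kN.
R_B = 37.67 + 49.25 = 86.92 kN.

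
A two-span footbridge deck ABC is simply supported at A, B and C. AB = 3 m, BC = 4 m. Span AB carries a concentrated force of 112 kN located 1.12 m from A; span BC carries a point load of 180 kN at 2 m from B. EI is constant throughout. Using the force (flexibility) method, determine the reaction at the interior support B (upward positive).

Insert a hinge at B; M_B is the redundant, and each span becomes simply supported.
Rotations at B on the released spans (each span's end-slope, ×1/EI):
  span AB: point load 112 at a = 1.12: Pab(L + a)/(6LEI) = 53.98/EI
  span BC: point load 180 at a = 2: Pab(L + b)/(6LEI) = 180/EI
  relative rotation θ_0 = (53.98 + 180)/EI = 234/EI
A unit hogging moment at B produces rotation L₁/(3EI) + L₂/(3EI) = 2.333/EI.
Slope continuity at B: θ_0 = M_B·2.333/EI, so M_B = 234/2.333 = 100.3 kN·m (hogging).
Span AB, ΣM about A with M_B applied at B: R_B^{AB}·3 = 125.4 + 100.3, so R_B^{AB} = 75.24 kN and R_A = 112 − 75.24 = 36.76 kN.
Span BC, ΣM about C: R_B^{BC}·4 = 360 + 100.3, so R_B^{BC} = 115.1 kN and R_C = 180 − 115.1 = 64.93 kN.
R_B = 75.24 + 115.1 = 190.3 kN.

R_B = 190.3 kN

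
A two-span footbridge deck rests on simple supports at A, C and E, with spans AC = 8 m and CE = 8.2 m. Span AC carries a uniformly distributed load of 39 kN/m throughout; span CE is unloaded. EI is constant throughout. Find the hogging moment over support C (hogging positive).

M_C = 154.1 kN·m

Insert a hinge at C; M_C is the redundant, and each span becomes simply supported.
End slopes at the hinge C, treating each span as simply supported:
  span AC: UDL 39: wL³/(24EI) = 832/EI
  relative rotation θ_0 = (832 + 0)/EI = 832/EI
A unit hogging moment at C produces rotation L₁/(3EI) + L₂/(3EI) = 5.4/EI.
Slope continuity at C: θ_0 = M_C·5.4/EI, so M_C = 832/5.4 = 154.1 kN·m (hogging).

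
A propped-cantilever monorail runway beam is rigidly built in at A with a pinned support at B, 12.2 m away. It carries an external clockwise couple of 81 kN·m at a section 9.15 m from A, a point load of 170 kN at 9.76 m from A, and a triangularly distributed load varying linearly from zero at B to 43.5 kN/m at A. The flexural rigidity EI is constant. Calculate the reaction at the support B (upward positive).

Choose R_B as the redundant. The primary structure is the cantilever fixed at A.
Primary-structure tip deflection at B by superposition:
  clockwise couple 81 at a = 9.15: M₀a(2L − a)/(2EI) = 5651/EI
  point load 170 at a = 9.76: Pa²(3L − a)/(6EI) = 72440/EI
  triangular load, peak 43.5 at the fixed end: w₀L⁴/(30EI) = 32122/EI
  δ_0 = 110214/EI
Tip deflection under a unit load at B: L³/(3EI) = 605.3/EI.
Compatibility at B: δ_0 − R_B·δ_{BB} = 0, so R_B = 110214/605.3 = 182.1 kN.

R_B = 182.1 kN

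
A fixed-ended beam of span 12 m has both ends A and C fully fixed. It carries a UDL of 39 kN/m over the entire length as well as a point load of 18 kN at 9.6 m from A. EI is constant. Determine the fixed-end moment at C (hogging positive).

Take the two fixed-end moments M_A, M_C as redundants; the released structure is the simple span AC.
On the primary (simply-supported) span, the end slopes from the loading are:
  at A: UDL 39: wL³/(24EI) = 2808/EI
  at C: UDL 39: wL³/(24EI) = 2808/EI
  at A: point load 18 at a = 9.6: Pab(L + b)/(6LEI) = 82.94/EI
  at C: point load 18 at a = 9.6: Pab(L + a)/(6LEI) = 124.4/EI
  θ_A0 = 2891/EI,  θ_C0 = 2932/EI
Flexibility coefficients: a unit moment at one end gives L/(3EI) there and L/(6EI) at the far end, so f₁₁ = f₂₂ = 4/EI and f₁₂ = f₂₁ = 2/EI.
Compatibility — zero rotation at each built-in end:
  4 M_A + 2 M_C = 2891
  2 M_A + 4 M_C = 2932
Solving the pair gives M_A = 474.9 kN·m and M_C = 495.6 kN·m (hogging).

M_C = 495.6 kN·m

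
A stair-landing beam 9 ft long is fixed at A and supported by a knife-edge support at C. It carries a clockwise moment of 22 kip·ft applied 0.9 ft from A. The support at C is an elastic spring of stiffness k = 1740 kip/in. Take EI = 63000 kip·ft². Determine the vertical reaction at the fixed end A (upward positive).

R_A = -0.6881 kip

Choose R_C as the redundant. The primary structure is the cantilever fixed at A.
Primary-structure tip deflection at C by superposition:
  clockwise couple 22 at a = 0.9: M₀a(2L − a)/(2EI) = 169.3/EI
Flexibility coefficient — unit upward force at C: δ_{CC} = L³/(3EI) = 243/EI.
With EI = 63000 kip·ft²: δ_0 = 0.002687 ft and δ_{CC} = 0.003857 ft/kip.
Compatibility — the spring shortens by R_C/k under the reaction it provides: δ_0 − R_C·δ_{CC} = R_C/k. With 1/k = 1/(1740×12) ft/kip = 0.000048 ft/kip, R_C = δ_0 / (δ_{CC} + 1/k) = 0.002687 / (0.003857 + 0.000048) = 0.6881 kip.
Vertical equilibrium: R_A = ΣP − R_C = 0 − 0.6881 = -0.6881 kip.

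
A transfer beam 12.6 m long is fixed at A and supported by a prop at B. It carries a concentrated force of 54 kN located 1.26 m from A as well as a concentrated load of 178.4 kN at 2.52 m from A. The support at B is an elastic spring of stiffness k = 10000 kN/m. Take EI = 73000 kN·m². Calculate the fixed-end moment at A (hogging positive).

M_A = 383.3 kN·m

Take the reaction at B as the redundant and release it; the primary structure is a cantilever fixed at A.
Free-end deflection of the primary structure under the applied loading (downward +):
  point load 54 at a = 1.26: Pa²(3L − a)/(6EI) = 522.1/EI
  point load 178.4 at a = 2.52: Pa²(3L − a)/(6EI) = 6662/EI
  δ_0 = 7184/EI
Tip deflection under a unit load at B: L³/(3EI) = 666.8/EI.
With EI = 73000 kN·m²: δ_0 = 0.098406 m and δ_{BB} = 0.009134 m/kN.
Compatibility — the spring shortens by R_B/k under the reaction it provides: δ_0 − R_B·δ_{BB} = R_B/k. With 1/k = 0.0001 m/kN, R_B = δ_0 / (δ_{BB} + 1/k) = 0.098406 / (0.009134 + 0.0001) = 10.66 kN.
Moment equilibrium about A: M_A = Σ(load moments about A) − R_B·L = 517.6 − 10.66×12.6 = 383.3 kN·m.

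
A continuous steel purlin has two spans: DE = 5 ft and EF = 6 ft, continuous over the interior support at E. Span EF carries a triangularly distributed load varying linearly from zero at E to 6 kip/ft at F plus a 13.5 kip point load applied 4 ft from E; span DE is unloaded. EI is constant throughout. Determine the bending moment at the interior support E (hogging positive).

M_E = 13.42 kip·ft

Release continuity at E by inserting a hinge; the redundant is the internal moment M_E. The primary structure is two simply-supported spans DE and EF.
Discontinuity in slope at E on the released structure — sum the simple-span end rotations:
  span EF: triangular load, peak 6: 7w₀L³/(360EI) = 25.2/EI
  span EF: point load 13.5 at a = 4: Pab(L + b)/(6LEI) = 24/EI
  relative rotation θ_0 = (0 + 49.2)/EI = 49.2/EI
A unit hogging moment at E produces rotation L₁/(3EI) + L₂/(3EI) = 3.667/EI.
Compatibility: M_E·(L₁+L₂)/(3EI) = θ_0, giving M_E = 13.42 kip·ft (hogging).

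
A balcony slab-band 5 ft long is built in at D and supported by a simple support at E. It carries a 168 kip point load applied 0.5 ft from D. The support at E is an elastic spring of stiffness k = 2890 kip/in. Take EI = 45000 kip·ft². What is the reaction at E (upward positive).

Choose R_E as the redundant. The primary structure is the cantilever fixed at D.
Free-end deflection of the primary structure under the applied loading (downward +):
  point load 168 at a = 0.5: Pa²(3L − a)/(6EI) = 101.5/EI
Flexibility coefficient — unit upward force at E: δ_{EE} = L³/(3EI) = 41.67/EI.
With EI = 45000 kip·ft²: δ_0 = 0.002256 ft and δ_{EE} = 0.000926 ft/kip.
Compatibility — the spring shortens by R_E/k under the reaction it provides: δ_0 − R_E·δ_{EE} = R_E/k. With 1/k = 1/(2890×12) ft/kip = 0.000029 ft/kip, R_E = δ_0 / (δ_{EE} + 1/k) = 0.002256 / (0.000926 + 0.000029) = 2.362 kip.

R_E = 2.362 kip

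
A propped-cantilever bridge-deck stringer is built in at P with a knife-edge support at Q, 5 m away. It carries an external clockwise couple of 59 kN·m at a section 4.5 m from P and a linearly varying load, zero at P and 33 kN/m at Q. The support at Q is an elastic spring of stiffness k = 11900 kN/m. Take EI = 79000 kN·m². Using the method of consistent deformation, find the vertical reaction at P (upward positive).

R_P = 28.25 kN

Remove the prop at Q; the released (primary) structure is a cantilever built in at P.
Free-end deflection of the primary structure under the applied loading (downward +):
  clockwise couple 59 at a = 4.5: M₀a(2L − a)/(2EI) = 730.1/EI
  triangular load, peak 33 at the free end: 11w₀L⁴/(120EI) = 1891/EI
  δ_0 = 2621/EI
Tip deflection under a unit load at Q: L³/(3EI) = 41.67/EI.
With EI = 79000 kN·m²: δ_0 = 0.033174 m and δ_{QQ} = 0.000527 m/kN.
Compatibility — the spring shortens by R_Q/k under the reaction it provides: δ_0 − R_Q·δ_{QQ} = R_Q/k. With 1/k = 0.000084 m/kN, R_Q = δ_0 / (δ_{QQ} + 1/k) = 0.033174 / (0.000527 + 0.000084) = 54.25 kN.
Vertical equilibrium: R_P = ΣP − R_Q = 82.5 − 54.25 = 28.25 kN.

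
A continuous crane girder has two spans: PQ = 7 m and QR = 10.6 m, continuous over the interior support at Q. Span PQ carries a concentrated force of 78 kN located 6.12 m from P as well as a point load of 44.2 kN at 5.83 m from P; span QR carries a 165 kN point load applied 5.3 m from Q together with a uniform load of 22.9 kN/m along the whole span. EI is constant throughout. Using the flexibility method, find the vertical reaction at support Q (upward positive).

R_Q = 410.7 kN

Take M_Q as the redundant. Released structure: two simple spans PQ and QR with a hinge at Q.
Discontinuity in slope at Q on the released structure — sum the simple-span end rotations:
  span PQ: point load 78 at a = 6.12: Pab(L + a)/(6LEI) = 131.2/EI
  span PQ: point load 44.2 at a = 5.83: Pab(L + a)/(6LEI) = 92.1/EI
  span QR: point load 165 at a = 5.3: Pab(L + b)/(6LEI) = 1159/EI
  span QR: UDL 22.9: wL³/(24EI) = 1136/EI
  relative rotation θ_0 = (223.3 + 2295)/EI = 2518/EI
A unit hogging moment at Q produces rotation L₁/(3EI) + L₂/(3EI) = 5.867/EI.
Compatibility: M_Q·(L₁+L₂)/(3EI) = θ_0, giving M_Q = 429.3 kN·m (hogging).
Span PQ, ΣM about P with M_Q applied at Q: R_Q^{PQ}·7 = 735 + 429.3, so R_Q^{PQ} = 166.3 kN and R_P = 122.2 − 166.3 = -44.13 kN.
Span QR, ΣM about R: R_Q^{QR}·10.6 = 2161 + 429.3, so R_Q^{QR} = 244.4 kN and R_R = 407.7 − 244.4 = 163.4 kN.
R_Q = 166.3 + 244.4 = 410.7 kN.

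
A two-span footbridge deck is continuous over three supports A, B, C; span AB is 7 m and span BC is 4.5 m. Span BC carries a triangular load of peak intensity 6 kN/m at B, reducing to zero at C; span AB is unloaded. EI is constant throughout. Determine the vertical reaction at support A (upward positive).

R_A = -0.4528 kN

Release continuity at B by inserting a hinge; the redundant is the internal moment M_B. The primary structure is two simply-supported spans AB and BC.
End slopes at the hinge B, treating each span as simply supported:
  span BC: triangular load, peak 6: w₀L³/(45EI) = 12.15/EI
  relative rotation θ_0 = (0 + 12.15)/EI = 12.15/EI
A unit hogging moment at B produces rotation L₁/(3EI) + L₂/(3EI) = 3.833/EI.
Slope continuity at B: θ_0 = M_B·3.833/EI, so M_B = 12.15/3.833 = 3.17 kN·m (hogging).
Span AB, ΣM about A with M_B applied at B: R_B^{AB}·7 = 0 + 3.17, so R_B^{AB} = 0.4528 kN and R_A = 0 − 0.4528 = -0.4528 kN.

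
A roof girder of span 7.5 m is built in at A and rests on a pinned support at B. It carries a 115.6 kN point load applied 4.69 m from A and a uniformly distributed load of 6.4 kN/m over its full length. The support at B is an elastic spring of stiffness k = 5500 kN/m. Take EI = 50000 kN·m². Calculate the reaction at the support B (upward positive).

Remove the prop at B; the released (primary) structure is a cantilever built in at A.
Primary-structure tip deflection at B by superposition:
  point load 115.6 at a = 4.69: Pa²(3L − a)/(6EI) = 7548/EI
  UDL 6.4: wL⁴/(8EI) = 2531/EI
  δ_0 = 10079/EI
Flexibility coefficient — unit upward force at B: δ_{BB} = L³/(3EI) = 140.6/EI.
With EI = 50000 kN·m²: δ_0 = 0.20158 m and δ_{BB} = 0.002812 m/kN.
Compatibility — the spring shortens by R_B/k under the reaction it provides: δ_0 − R_B·δ_{BB} = R_B/k. With 1/k = 0.000182 m/kN, R_B = δ_0 / (δ_{BB} + 1/k) = 0.20158 / (0.002812 + 0.000182) = 67.32 kN.

R_B = 67.32 kN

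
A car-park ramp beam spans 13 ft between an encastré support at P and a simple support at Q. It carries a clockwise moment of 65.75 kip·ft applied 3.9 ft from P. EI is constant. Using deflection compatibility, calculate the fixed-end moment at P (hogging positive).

M_P = 15.45 kip·ft

Release the roller at Q. Primary structure: cantilever fixed at P.
Downward deflection at the released point Q due to the loads:
  clockwise couple 65.75 at a = 3.9: M₀a(2L − a)/(2EI) = 2833/EI
Flexibility coefficient — unit upward force at Q: δ_{QQ} = L³/(3EI) = 732.3/EI.
The prop prevents deflection at Q: R_Q = δ_0/δ_{QQ} = 2833/732.3 = 3.869 kip.
Moment equilibrium about P: M_P = Σ(load moments about P) − R_Q·L = 65.75 − 3.869×13 = 15.45 kip·ft.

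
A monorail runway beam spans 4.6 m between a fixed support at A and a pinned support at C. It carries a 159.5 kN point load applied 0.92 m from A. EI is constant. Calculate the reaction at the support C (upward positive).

Choose R_C as the redundant. The primary structure is the cantilever fixed at A.
Downward deflection at the released point C due to the loads:
  point load 159.5 at a = 0.92: Pa²(3L − a)/(6EI) = 289.8/EI
Flexibility coefficient — unit upward force at C: δ_{CC} = L³/(3EI) = 32.45/EI.
Compatibility at C: δ_0 − R_C·δ_{CC} = 0, so R_C = 289.8/32.45 = 8.932 kN.

R_C = 8.932 kN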